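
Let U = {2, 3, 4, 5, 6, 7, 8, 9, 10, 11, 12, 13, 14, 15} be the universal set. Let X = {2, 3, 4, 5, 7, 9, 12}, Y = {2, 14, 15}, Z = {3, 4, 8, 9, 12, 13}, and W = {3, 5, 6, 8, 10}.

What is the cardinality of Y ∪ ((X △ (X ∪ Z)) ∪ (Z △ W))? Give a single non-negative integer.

X ∪ Z = {2, 3, 4, 5, 7, 8, 9, 12, 13}
X △ (X ∪ Z) = {8, 13}
Z △ W = {4, 5, 6, 9, 10, 12, 13}
(X △ (X ∪ Z)) ∪ (Z △ W) = {4, 5, 6, 8, 9, 10, 12, 13}
Y ∪ ((X △ (X ∪ Z)) ∪ (Z △ W)) = {2, 4, 5, 6, 8, 9, 10, 12, 13, 14, 15}
|Y ∪ ((X △ (X ∪ Z)) ∪ (Z △ W))| = 11

11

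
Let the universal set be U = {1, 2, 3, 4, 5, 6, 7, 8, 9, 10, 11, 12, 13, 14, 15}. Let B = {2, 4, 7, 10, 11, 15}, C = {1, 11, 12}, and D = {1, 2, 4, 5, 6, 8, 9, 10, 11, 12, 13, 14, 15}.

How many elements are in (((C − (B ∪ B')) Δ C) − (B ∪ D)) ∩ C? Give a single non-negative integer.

0

B' = {1, 3, 5, 6, 8, 9, 12, 13, 14}
B ∪ B' = {1, 2, 3, 4, 5, 6, 7, 8, 9, 10, 11, 12, 13, 14, 15}
C − (B ∪ B') = {}
(C − (B ∪ B')) Δ C = {1, 11, 12}
B ∪ D = {1, 2, 4, 5, 6, 7, 8, 9, 10, 11, 12, 13, 14, 15}
((C − (B ∪ B')) Δ C) − (B ∪ D) = {}
(((C − (B ∪ B')) Δ C) − (B ∪ D)) ∩ C = {}
|(((C − (B ∪ B')) Δ C) − (B ∪ D)) ∩ C| = 0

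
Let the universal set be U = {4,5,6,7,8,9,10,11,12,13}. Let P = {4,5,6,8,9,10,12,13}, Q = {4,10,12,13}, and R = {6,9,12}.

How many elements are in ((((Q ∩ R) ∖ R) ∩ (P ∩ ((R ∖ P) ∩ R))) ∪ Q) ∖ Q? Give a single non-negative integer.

Q ∩ R = {12}
(Q ∩ R) ∖ R = {}
R ∖ P = {}
(R ∖ P) ∩ R = {}
P ∩ ((R ∖ P) ∩ R) = {}
((Q ∩ R) ∖ R) ∩ (P ∩ ((R ∖ P) ∩ R)) = {}
(((Q ∩ R) ∖ R) ∩ (P ∩ ((R ∖ P) ∩ R))) ∪ Q = {4,10,12,13}
((((Q ∩ R) ∖ R) ∩ (P ∩ ((R ∖ P) ∩ R))) ∪ Q) ∖ Q = {}
|((((Q ∩ R) ∖ R) ∩ (P ∩ ((R ∖ P) ∩ R))) ∪ Q) ∖ Q| = 0

0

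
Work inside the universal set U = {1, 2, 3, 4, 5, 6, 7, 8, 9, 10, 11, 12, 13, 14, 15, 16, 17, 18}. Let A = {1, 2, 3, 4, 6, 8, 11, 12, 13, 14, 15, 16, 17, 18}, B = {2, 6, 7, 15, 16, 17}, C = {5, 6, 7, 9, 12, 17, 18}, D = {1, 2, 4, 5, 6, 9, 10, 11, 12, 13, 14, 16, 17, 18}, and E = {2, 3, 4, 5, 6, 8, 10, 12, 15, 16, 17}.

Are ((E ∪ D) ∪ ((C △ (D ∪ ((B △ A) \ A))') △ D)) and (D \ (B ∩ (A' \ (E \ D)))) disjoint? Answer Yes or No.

No

E ∪ D = {1, 2, 3, 4, 5, 6, 8, 9, 10, 11, 12, 13, 14, 15, 16, 17, 18}
B △ A = {1, 3, 4, 7, 8, 11, 12, 13, 14, 18}
(B △ A) \ A = {7}
D ∪ ((B △ A) \ A) = {1, 2, 4, 5, 6, 7, 9, 10, 11, 12, 13, 14, 16, 17, 18}
(D ∪ ((B △ A) \ A))' = {3, 8, 15}
C △ (D ∪ ((B △ A) \ A))' = {3, 5, 6, 7, 8, 9, 12, 15, 17, 18}
(C △ (D ∪ ((B △ A) \ A))') △ D = {1, 2, 3, 4, 7, 8, 10, 11, 13, 14, 15, 16}
(E ∪ D) ∪ ((C △ (D ∪ ((B △ A) \ A))') △ D) = {1, 2, 3, 4, 5, 6, 7, 8, 9, 10, 11, 12, 13, 14, 15, 16, 17, 18}
A' = {5, 7, 9, 10}
E \ D = {3, 8, 15}
A' \ (E \ D) = {5, 7, 9, 10}
B ∩ (A' \ (E \ D)) = {7}
D \ (B ∩ (A' \ (E \ D))) = {1, 2, 4, 5, 6, 9, 10, 11, 12, 13, 14, 16, 17, 18}
1 lies in both, so they are not disjoint.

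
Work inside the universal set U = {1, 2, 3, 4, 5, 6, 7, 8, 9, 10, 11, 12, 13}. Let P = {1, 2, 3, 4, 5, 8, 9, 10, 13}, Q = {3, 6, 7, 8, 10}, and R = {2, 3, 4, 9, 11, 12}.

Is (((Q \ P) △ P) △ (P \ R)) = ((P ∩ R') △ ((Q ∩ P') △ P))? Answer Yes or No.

Yes

Q \ P = {6, 7}
(Q \ P) △ P = {1, 2, 3, 4, 5, 6, 7, 8, 9, 10, 13}
P \ R = {1, 5, 8, 10, 13}
((Q \ P) △ P) △ (P \ R) = {2, 3, 4, 6, 7, 9}
R' = {1, 5, 6, 7, 8, 10, 13}
P ∩ R' = {1, 5, 8, 10, 13}
P' = {6, 7, 11, 12}
Q ∩ P' = {6, 7}
(Q ∩ P') △ P = {1, 2, 3, 4, 5, 6, 7, 8, 9, 10, 13}
(P ∩ R') △ ((Q ∩ P') △ P) = {2, 3, 4, 6, 7, 9}
Both equal {2, 3, 4, 6, 7, 9}, so ((Q \ P) △ P) △ (P \ R) = (P ∩ R') △ ((Q ∩ P') △ P).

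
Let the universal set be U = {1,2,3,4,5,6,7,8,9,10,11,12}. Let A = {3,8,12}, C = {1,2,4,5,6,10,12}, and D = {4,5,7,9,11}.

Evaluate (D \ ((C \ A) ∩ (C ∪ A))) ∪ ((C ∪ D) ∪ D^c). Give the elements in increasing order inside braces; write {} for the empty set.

{1,2,3,4,5,6,7,8,9,10,11,12}

C \ A = {1,2,4,5,6,10}
C ∪ A = {1,2,3,4,5,6,8,10,12}
(C \ A) ∩ (C ∪ A) = {1,2,4,5,6,10}
D \ ((C \ A) ∩ (C ∪ A)) = {7,9,11}
C ∪ D = {1,2,4,5,6,7,9,10,11,12}
D^c = {1,2,3,6,8,10,12}
(C ∪ D) ∪ D^c = {1,2,3,4,5,6,7,8,9,10,11,12}
(D \ ((C \ A) ∩ (C ∪ A))) ∪ ((C ∪ D) ∪ D^c) = {1,2,3,4,5,6,7,8,9,10,11,12}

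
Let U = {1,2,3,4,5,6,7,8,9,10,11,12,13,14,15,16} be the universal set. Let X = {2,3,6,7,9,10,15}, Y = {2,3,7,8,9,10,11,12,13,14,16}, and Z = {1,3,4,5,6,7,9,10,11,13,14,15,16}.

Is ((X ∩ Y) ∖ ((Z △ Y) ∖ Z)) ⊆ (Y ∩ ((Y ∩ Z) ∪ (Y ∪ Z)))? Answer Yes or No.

X ∩ Y = {2,3,7,9,10}
Z △ Y = {1,2,4,5,6,8,12,15}
(Z △ Y) ∖ Z = {2,8,12}
(X ∩ Y) ∖ ((Z △ Y) ∖ Z) = {3,7,9,10}
Y ∩ Z = {3,7,9,10,11,13,14,16}
Y ∪ Z = {1,2,3,4,5,6,7,8,9,10,11,12,13,14,15,16}
(Y ∩ Z) ∪ (Y ∪ Z) = {1,2,3,4,5,6,7,8,9,10,11,12,13,14,15,16}
Y ∩ ((Y ∩ Z) ∪ (Y ∪ Z)) = {2,3,7,8,9,10,11,12,13,14,16}
Every element of {3,7,9,10} is in {2,3,7,8,9,10,11,12,13,14,16}, so (X ∩ Y) ∖ ((Z △ Y) ∖ Z) ⊆ Y ∩ ((Y ∩ Z) ∪ (Y ∪ Z)).

Yes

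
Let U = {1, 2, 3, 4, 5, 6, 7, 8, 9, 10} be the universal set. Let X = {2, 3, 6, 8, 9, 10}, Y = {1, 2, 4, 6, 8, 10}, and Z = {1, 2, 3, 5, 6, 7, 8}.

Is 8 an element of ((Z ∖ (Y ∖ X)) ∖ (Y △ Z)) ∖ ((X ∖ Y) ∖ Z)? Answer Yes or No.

8 ∈ Y and 8 ∈ X, so 8 ∉ Y ∖ X
8 ∈ Z and 8 ∉ (Y ∖ X), so 8 ∈ Z ∖ (Y ∖ X)
8 ∈ Y and 8 ∈ Z, so 8 ∉ Y △ Z
8 ∈ (Z ∖ (Y ∖ X)) and 8 ∉ (Y △ Z), so 8 ∈ (Z ∖ (Y ∖ X)) ∖ (Y △ Z)
8 ∈ X and 8 ∈ Y, so 8 ∉ X ∖ Y
8 ∉ (X ∖ Y) and 8 ∈ Z, so 8 ∉ (X ∖ Y) ∖ Z
8 ∈ ((Z ∖ (Y ∖ X)) ∖ (Y △ Z)) and 8 ∉ ((X ∖ Y) ∖ Z), so 8 ∈ ((Z ∖ (Y ∖ X)) ∖ (Y △ Z)) ∖ ((X ∖ Y) ∖ Z)

Yes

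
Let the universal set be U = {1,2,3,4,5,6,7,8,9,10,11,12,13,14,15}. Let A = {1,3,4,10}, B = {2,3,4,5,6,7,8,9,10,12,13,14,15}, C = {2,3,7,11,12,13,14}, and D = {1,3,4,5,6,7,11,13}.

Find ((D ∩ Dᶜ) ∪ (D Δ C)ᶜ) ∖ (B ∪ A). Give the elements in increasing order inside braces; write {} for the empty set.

{11}

Dᶜ = {2,8,9,10,12,14,15}
D ∩ Dᶜ = {}
D Δ C = {1,2,4,5,6,12,14}
(D Δ C)ᶜ = {3,7,8,9,10,11,13,15}
(D ∩ Dᶜ) ∪ (D Δ C)ᶜ = {3,7,8,9,10,11,13,15}
B ∪ A = {1,2,3,4,5,6,7,8,9,10,12,13,14,15}
((D ∩ Dᶜ) ∪ (D Δ C)ᶜ) ∖ (B ∪ A) = {11}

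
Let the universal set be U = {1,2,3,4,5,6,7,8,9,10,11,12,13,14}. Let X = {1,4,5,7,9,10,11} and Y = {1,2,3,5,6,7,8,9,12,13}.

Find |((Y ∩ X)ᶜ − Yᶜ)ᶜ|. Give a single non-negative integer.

Y ∩ X = {1,5,7,9}
(Y ∩ X)ᶜ = {2,3,4,6,8,10,11,12,13,14}
Yᶜ = {4,10,11,14}
(Y ∩ X)ᶜ − Yᶜ = {2,3,6,8,12,13}
((Y ∩ X)ᶜ − Yᶜ)ᶜ = {1,4,5,7,9,10,11,14}
|((Y ∩ X)ᶜ − Yᶜ)ᶜ| = 8

8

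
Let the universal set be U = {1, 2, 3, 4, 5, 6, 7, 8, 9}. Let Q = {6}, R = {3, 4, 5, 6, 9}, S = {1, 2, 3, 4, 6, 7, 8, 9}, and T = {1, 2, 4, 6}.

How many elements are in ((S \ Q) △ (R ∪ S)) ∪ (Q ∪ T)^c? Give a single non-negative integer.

S \ Q = {1, 2, 3, 4, 7, 8, 9}
R ∪ S = {1, 2, 3, 4, 5, 6, 7, 8, 9}
(S \ Q) △ (R ∪ S) = {5, 6}
Q ∪ T = {1, 2, 4, 6}
(Q ∪ T)^c = {3, 5, 7, 8, 9}
((S \ Q) △ (R ∪ S)) ∪ (Q ∪ T)^c = {3, 5, 6, 7, 8, 9}
|((S \ Q) △ (R ∪ S)) ∪ (Q ∪ T)^c| = 6

6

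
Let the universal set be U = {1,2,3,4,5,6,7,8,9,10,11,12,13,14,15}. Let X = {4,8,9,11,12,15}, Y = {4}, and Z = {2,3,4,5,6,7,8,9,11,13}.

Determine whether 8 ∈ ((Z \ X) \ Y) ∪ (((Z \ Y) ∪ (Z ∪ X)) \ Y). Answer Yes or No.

8 ∈ Z and 8 ∈ X, so 8 ∉ Z \ X
8 ∉ (Z \ X) and 8 ∉ Y, so 8 ∉ (Z \ X) \ Y
8 ∈ Z and 8 ∉ Y, so 8 ∈ Z \ Y
8 ∈ Z and 8 ∈ X, so 8 ∈ Z ∪ X
8 ∈ (Z \ Y) and 8 ∈ (Z ∪ X), so 8 ∈ (Z \ Y) ∪ (Z ∪ X)
8 ∈ ((Z \ Y) ∪ (Z ∪ X)) and 8 ∉ Y, so 8 ∈ ((Z \ Y) ∪ (Z ∪ X)) \ Y
8 ∉ ((Z \ X) \ Y) and 8 ∈ (((Z \ Y) ∪ (Z ∪ X)) \ Y), so 8 ∈ ((Z \ X) \ Y) ∪ (((Z \ Y) ∪ (Z ∪ X)) \ Y)

Yes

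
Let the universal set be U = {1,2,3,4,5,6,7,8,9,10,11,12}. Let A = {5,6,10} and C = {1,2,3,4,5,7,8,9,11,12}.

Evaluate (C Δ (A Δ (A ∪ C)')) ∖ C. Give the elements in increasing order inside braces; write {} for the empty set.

A ∪ C = {1,2,3,4,5,6,7,8,9,10,11,12}
(A ∪ C)' = {}
A Δ (A ∪ C)' = {5,6,10}
C Δ (A Δ (A ∪ C)') = {1,2,3,4,6,7,8,9,10,11,12}
(C Δ (A Δ (A ∪ C)')) ∖ C = {6,10}

{6,10}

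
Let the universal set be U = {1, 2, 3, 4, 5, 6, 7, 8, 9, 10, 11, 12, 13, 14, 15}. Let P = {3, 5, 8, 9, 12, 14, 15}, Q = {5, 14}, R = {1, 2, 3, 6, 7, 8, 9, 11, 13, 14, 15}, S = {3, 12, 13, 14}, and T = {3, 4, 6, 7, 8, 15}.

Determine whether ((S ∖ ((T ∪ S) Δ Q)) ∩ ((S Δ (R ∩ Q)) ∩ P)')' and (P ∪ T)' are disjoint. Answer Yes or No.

No

T ∪ S = {3, 4, 6, 7, 8, 12, 13, 14, 15}
(T ∪ S) Δ Q = {3, 4, 5, 6, 7, 8, 12, 13, 15}
S ∖ ((T ∪ S) Δ Q) = {14}
R ∩ Q = {14}
S Δ (R ∩ Q) = {3, 12, 13}
(S Δ (R ∩ Q)) ∩ P = {3, 12}
((S Δ (R ∩ Q)) ∩ P)' = {1, 2, 4, 5, 6, 7, 8, 9, 10, 11, 13, 14, 15}
(S ∖ ((T ∪ S) Δ Q)) ∩ ((S Δ (R ∩ Q)) ∩ P)' = {14}
((S ∖ ((T ∪ S) Δ Q)) ∩ ((S Δ (R ∩ Q)) ∩ P)')' = {1, 2, 3, 4, 5, 6, 7, 8, 9, 10, 11, 12, 13, 15}
P ∪ T = {3, 4, 5, 6, 7, 8, 9, 12, 14, 15}
(P ∪ T)' = {1, 2, 10, 11, 13}
1 lies in both, so they are not disjoint.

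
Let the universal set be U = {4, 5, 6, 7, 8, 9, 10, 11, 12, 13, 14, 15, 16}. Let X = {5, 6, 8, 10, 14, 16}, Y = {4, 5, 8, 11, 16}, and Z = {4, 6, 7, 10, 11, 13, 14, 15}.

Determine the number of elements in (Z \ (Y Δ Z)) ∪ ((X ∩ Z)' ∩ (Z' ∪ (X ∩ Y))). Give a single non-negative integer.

Y Δ Z = {5, 6, 7, 8, 10, 13, 14, 15, 16}
Z \ (Y Δ Z) = {4, 11}
X ∩ Z = {6, 10, 14}
(X ∩ Z)' = {4, 5, 7, 8, 9, 11, 12, 13, 15, 16}
Z' = {5, 8, 9, 12, 16}
X ∩ Y = {5, 8, 16}
Z' ∪ (X ∩ Y) = {5, 8, 9, 12, 16}
(X ∩ Z)' ∩ (Z' ∪ (X ∩ Y)) = {5, 8, 9, 12, 16}
(Z \ (Y Δ Z)) ∪ ((X ∩ Z)' ∩ (Z' ∪ (X ∩ Y))) = {4, 5, 8, 9, 11, 12, 16}
|(Z \ (Y Δ Z)) ∪ ((X ∩ Z)' ∩ (Z' ∪ (X ∩ Y)))| = 7

7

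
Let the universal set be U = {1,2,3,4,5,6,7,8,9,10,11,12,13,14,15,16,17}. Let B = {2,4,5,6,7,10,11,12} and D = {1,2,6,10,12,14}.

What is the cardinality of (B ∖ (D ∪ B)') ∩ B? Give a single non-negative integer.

8

D ∪ B = {1,2,4,5,6,7,10,11,12,14}
(D ∪ B)' = {3,8,9,13,15,16,17}
B ∖ (D ∪ B)' = {2,4,5,6,7,10,11,12}
(B ∖ (D ∪ B)') ∩ B = {2,4,5,6,7,10,11,12}
|(B ∖ (D ∪ B)') ∩ B| = 8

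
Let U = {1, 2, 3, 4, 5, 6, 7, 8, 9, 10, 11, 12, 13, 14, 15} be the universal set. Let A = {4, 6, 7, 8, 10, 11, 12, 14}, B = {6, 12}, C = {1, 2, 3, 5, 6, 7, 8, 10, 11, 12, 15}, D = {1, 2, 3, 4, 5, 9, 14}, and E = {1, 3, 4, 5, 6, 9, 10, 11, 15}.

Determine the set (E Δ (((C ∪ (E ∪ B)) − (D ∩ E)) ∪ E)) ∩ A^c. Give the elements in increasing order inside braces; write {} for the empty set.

E ∪ B = {1, 3, 4, 5, 6, 9, 10, 11, 12, 15}
C ∪ (E ∪ B) = {1, 2, 3, 4, 5, 6, 7, 8, 9, 10, 11, 12, 15}
D ∩ E = {1, 3, 4, 5, 9}
(C ∪ (E ∪ B)) − (D ∩ E) = {2, 6, 7, 8, 10, 11, 12, 15}
((C ∪ (E ∪ B)) − (D ∩ E)) ∪ E = {1, 2, 3, 4, 5, 6, 7, 8, 9, 10, 11, 12, 15}
E Δ (((C ∪ (E ∪ B)) − (D ∩ E)) ∪ E) = {2, 7, 8, 12}
A^c = {1, 2, 3, 5, 9, 13, 15}
(E Δ (((C ∪ (E ∪ B)) − (D ∩ E)) ∪ E)) ∩ A^c = {2}

{2}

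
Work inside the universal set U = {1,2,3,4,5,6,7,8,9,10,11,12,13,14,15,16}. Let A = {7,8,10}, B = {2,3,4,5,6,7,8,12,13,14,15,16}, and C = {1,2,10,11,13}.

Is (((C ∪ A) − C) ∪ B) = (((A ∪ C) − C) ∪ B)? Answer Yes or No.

C ∪ A = {1,2,7,8,10,11,13}
(C ∪ A) − C = {7,8}
((C ∪ A) − C) ∪ B = {2,3,4,5,6,7,8,12,13,14,15,16}
A ∪ C = {1,2,7,8,10,11,13}
(A ∪ C) − C = {7,8}
((A ∪ C) − C) ∪ B = {2,3,4,5,6,7,8,12,13,14,15,16}
Both equal {2,3,4,5,6,7,8,12,13,14,15,16}, so ((C ∪ A) − C) ∪ B = ((A ∪ C) − C) ∪ B.

Yes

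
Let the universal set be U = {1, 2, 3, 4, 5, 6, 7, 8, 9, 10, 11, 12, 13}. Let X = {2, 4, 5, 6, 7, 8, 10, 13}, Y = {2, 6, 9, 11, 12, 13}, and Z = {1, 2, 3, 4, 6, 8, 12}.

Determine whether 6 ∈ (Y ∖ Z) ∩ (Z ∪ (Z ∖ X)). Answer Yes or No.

6 ∈ Y and 6 ∈ Z, so 6 ∉ Y ∖ Z
6 ∈ Z and 6 ∈ X, so 6 ∉ Z ∖ X
6 ∈ Z and 6 ∉ (Z ∖ X), so 6 ∈ Z ∪ (Z ∖ X)
6 ∉ (Y ∖ Z) and 6 ∈ (Z ∪ (Z ∖ X)), so 6 ∉ (Y ∖ Z) ∩ (Z ∪ (Z ∖ X))

No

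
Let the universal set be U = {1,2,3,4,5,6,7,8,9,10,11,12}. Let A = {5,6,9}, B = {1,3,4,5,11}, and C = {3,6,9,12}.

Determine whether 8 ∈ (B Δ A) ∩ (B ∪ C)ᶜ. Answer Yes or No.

No

8 ∉ B and 8 ∉ A, so 8 ∉ B Δ A
8 ∉ B and 8 ∉ C, so 8 ∉ B ∪ C
8 ∈ (B ∪ C)ᶜ since 8 ∉ (B ∪ C)
8 ∉ (B Δ A) and 8 ∈ (B ∪ C)ᶜ, so 8 ∉ (B Δ A) ∩ (B ∪ C)ᶜ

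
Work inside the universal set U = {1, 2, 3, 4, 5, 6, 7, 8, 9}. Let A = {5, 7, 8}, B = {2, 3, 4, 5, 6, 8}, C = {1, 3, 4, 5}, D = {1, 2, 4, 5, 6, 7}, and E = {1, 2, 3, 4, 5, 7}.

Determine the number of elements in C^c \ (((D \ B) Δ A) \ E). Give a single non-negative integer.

C^c = {2, 6, 7, 8, 9}
D \ B = {1, 7}
(D \ B) Δ A = {1, 5, 8}
((D \ B) Δ A) \ E = {8}
C^c \ (((D \ B) Δ A) \ E) = {2, 6, 7, 9}
|C^c \ (((D \ B) Δ A) \ E)| = 4

4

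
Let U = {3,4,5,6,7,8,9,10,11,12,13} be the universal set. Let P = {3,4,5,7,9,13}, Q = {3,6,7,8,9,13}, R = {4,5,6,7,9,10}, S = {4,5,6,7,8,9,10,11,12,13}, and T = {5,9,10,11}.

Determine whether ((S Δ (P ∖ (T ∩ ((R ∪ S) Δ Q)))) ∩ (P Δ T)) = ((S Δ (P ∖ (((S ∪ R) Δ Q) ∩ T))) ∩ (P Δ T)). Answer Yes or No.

R ∪ S = {4,5,6,7,8,9,10,11,12,13}
(R ∪ S) Δ Q = {3,4,5,10,11,12}
T ∩ ((R ∪ S) Δ Q) = {5,10,11}
P ∖ (T ∩ ((R ∪ S) Δ Q)) = {3,4,7,9,13}
S Δ (P ∖ (T ∩ ((R ∪ S) Δ Q))) = {3,5,6,8,10,11,12}
P Δ T = {3,4,7,10,11,13}
(S Δ (P ∖ (T ∩ ((R ∪ S) Δ Q)))) ∩ (P Δ T) = {3,10,11}
S ∪ R = {4,5,6,7,8,9,10,11,12,13}
(S ∪ R) Δ Q = {3,4,5,10,11,12}
((S ∪ R) Δ Q) ∩ T = {5,10,11}
P ∖ (((S ∪ R) Δ Q) ∩ T) = {3,4,7,9,13}
S Δ (P ∖ (((S ∪ R) Δ Q) ∩ T)) = {3,5,6,8,10,11,12}
(S Δ (P ∖ (((S ∪ R) Δ Q) ∩ T))) ∩ (P Δ T) = {3,10,11}
Both equal {3,10,11}, so (S Δ (P ∖ (T ∩ ((R ∪ S) Δ Q)))) ∩ (P Δ T) = (S Δ (P ∖ (((S ∪ R) Δ Q) ∩ T))) ∩ (P Δ T).

Yes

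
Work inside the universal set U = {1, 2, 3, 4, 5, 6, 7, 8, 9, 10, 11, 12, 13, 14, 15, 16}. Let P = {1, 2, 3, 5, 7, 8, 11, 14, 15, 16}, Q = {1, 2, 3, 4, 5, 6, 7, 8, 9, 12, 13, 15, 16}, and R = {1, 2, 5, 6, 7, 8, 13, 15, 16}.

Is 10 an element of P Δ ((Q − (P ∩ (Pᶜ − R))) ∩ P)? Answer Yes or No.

10 ∉ P, so 10 ∈ Pᶜ
10 ∈ Pᶜ and 10 ∉ R, so 10 ∈ Pᶜ − R
10 ∉ P and 10 ∈ (Pᶜ − R), so 10 ∉ P ∩ (Pᶜ − R)
10 ∉ Q and 10 ∉ (P ∩ (Pᶜ − R)), so 10 ∉ Q − (P ∩ (Pᶜ − R))
10 ∉ (Q − (P ∩ (Pᶜ − R))) and 10 ∉ P, so 10 ∉ (Q − (P ∩ (Pᶜ − R))) ∩ P
10 ∉ P and 10 ∉ ((Q − (P ∩ (Pᶜ − R))) ∩ P), so 10 ∉ P Δ ((Q − (P ∩ (Pᶜ − R))) ∩ P)

No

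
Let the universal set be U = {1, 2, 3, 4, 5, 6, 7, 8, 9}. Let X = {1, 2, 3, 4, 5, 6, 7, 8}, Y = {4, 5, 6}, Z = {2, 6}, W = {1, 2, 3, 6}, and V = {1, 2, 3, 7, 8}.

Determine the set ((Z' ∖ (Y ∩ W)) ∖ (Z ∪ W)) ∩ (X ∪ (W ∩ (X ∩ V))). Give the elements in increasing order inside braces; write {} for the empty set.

{4, 5, 7, 8}

Z' = {1, 3, 4, 5, 7, 8, 9}
Y ∩ W = {6}
Z' ∖ (Y ∩ W) = {1, 3, 4, 5, 7, 8, 9}
Z ∪ W = {1, 2, 3, 6}
(Z' ∖ (Y ∩ W)) ∖ (Z ∪ W) = {4, 5, 7, 8, 9}
X ∩ V = {1, 2, 3, 7, 8}
W ∩ (X ∩ V) = {1, 2, 3}
X ∪ (W ∩ (X ∩ V)) = {1, 2, 3, 4, 5, 6, 7, 8}
((Z' ∖ (Y ∩ W)) ∖ (Z ∪ W)) ∩ (X ∪ (W ∩ (X ∩ V))) = {4, 5, 7, 8}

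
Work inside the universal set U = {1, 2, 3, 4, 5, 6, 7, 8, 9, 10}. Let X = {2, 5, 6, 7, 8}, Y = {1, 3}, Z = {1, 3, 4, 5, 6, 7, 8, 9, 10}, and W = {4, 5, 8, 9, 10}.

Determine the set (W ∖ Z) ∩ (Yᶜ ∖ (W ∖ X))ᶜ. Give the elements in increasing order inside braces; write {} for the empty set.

{}

W ∖ Z = {}
Yᶜ = {2, 4, 5, 6, 7, 8, 9, 10}
W ∖ X = {4, 9, 10}
Yᶜ ∖ (W ∖ X) = {2, 5, 6, 7, 8}
(Yᶜ ∖ (W ∖ X))ᶜ = {1, 3, 4, 9, 10}
(W ∖ Z) ∩ (Yᶜ ∖ (W ∖ X))ᶜ = {}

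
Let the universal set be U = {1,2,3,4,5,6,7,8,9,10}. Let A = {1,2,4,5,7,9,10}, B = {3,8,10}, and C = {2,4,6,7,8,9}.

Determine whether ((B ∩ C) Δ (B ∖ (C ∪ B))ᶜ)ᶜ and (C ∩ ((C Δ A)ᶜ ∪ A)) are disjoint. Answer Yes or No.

Yes

B ∩ C = {8}
C ∪ B = {2,3,4,6,7,8,9,10}
B ∖ (C ∪ B) = {}
(B ∖ (C ∪ B))ᶜ = {1,2,3,4,5,6,7,8,9,10}
(B ∩ C) Δ (B ∖ (C ∪ B))ᶜ = {1,2,3,4,5,6,7,9,10}
((B ∩ C) Δ (B ∖ (C ∪ B))ᶜ)ᶜ = {8}
C Δ A = {1,5,6,8,10}
(C Δ A)ᶜ = {2,3,4,7,9}
(C Δ A)ᶜ ∪ A = {1,2,3,4,5,7,9,10}
C ∩ ((C Δ A)ᶜ ∪ A) = {2,4,7,9}
{8} and {2,4,7,9} share no elements.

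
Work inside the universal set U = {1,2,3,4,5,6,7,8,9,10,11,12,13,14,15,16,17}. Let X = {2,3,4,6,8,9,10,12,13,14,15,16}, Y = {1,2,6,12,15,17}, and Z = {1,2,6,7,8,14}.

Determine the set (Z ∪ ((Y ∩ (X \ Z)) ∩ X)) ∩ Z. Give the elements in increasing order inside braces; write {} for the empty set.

{1,2,6,7,8,14}

X \ Z = {3,4,9,10,12,13,15,16}
Y ∩ (X \ Z) = {12,15}
(Y ∩ (X \ Z)) ∩ X = {12,15}
Z ∪ ((Y ∩ (X \ Z)) ∩ X) = {1,2,6,7,8,12,14,15}
(Z ∪ ((Y ∩ (X \ Z)) ∩ X)) ∩ Z = {1,2,6,7,8,14}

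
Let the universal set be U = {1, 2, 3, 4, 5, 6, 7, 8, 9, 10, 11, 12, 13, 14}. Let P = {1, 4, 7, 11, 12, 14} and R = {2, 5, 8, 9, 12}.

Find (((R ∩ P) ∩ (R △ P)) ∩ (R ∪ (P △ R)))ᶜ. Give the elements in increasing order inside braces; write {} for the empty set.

{1, 2, 3, 4, 5, 6, 7, 8, 9, 10, 11, 12, 13, 14}

R ∩ P = {12}
R △ P = {1, 2, 4, 5, 7, 8, 9, 11, 14}
(R ∩ P) ∩ (R △ P) = {}
P △ R = {1, 2, 4, 5, 7, 8, 9, 11, 14}
R ∪ (P △ R) = {1, 2, 4, 5, 7, 8, 9, 11, 12, 14}
((R ∩ P) ∩ (R △ P)) ∩ (R ∪ (P △ R)) = {}
(((R ∩ P) ∩ (R △ P)) ∩ (R ∪ (P △ R)))ᶜ = {1, 2, 3, 4, 5, 6, 7, 8, 9, 10, 11, 12, 13, 14}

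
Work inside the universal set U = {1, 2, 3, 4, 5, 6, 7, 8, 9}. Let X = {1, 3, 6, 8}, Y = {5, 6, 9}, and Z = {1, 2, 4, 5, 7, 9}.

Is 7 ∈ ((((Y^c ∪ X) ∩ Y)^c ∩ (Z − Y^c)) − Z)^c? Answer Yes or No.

Yes

7 ∉ Y, so 7 ∈ Y^c
7 ∈ Y^c and 7 ∉ X, so 7 ∈ Y^c ∪ X
7 ∈ (Y^c ∪ X) and 7 ∉ Y, so 7 ∉ (Y^c ∪ X) ∩ Y
7 ∈ ((Y^c ∪ X) ∩ Y)^c since 7 ∉ ((Y^c ∪ X) ∩ Y)
7 ∉ Y, so 7 ∈ Y^c
7 ∈ Z and 7 ∈ Y^c, so 7 ∉ Z − Y^c
7 ∈ ((Y^c ∪ X) ∩ Y)^c and 7 ∉ (Z − Y^c), so 7 ∉ ((Y^c ∪ X) ∩ Y)^c ∩ (Z − Y^c)
7 ∉ (((Y^c ∪ X) ∩ Y)^c ∩ (Z − Y^c)) and 7 ∈ Z, so 7 ∉ (((Y^c ∪ X) ∩ Y)^c ∩ (Z − Y^c)) − Z
7 ∈ ((((Y^c ∪ X) ∩ Y)^c ∩ (Z − Y^c)) − Z)^c since 7 ∉ ((((Y^c ∪ X) ∩ Y)^c ∩ (Z − Y^c)) − Z)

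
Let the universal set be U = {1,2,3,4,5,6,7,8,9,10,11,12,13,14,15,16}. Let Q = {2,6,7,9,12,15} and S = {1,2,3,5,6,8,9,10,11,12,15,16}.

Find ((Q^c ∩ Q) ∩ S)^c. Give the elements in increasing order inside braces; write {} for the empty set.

Q^c = {1,3,4,5,8,10,11,13,14,16}
Q^c ∩ Q = {}
(Q^c ∩ Q) ∩ S = {}
((Q^c ∩ Q) ∩ S)^c = {1,2,3,4,5,6,7,8,9,10,11,12,13,14,15,16}

{1,2,3,4,5,6,7,8,9,10,11,12,13,14,15,16}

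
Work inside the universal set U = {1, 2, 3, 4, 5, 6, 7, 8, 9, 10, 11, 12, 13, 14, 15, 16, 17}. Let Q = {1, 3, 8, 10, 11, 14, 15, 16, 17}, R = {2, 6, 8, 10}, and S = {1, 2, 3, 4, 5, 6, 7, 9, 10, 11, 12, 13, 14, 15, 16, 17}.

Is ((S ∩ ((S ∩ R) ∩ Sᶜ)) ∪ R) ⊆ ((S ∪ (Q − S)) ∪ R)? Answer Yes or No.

Yes

S ∩ R = {2, 6, 10}
Sᶜ = {8}
(S ∩ R) ∩ Sᶜ = {}
S ∩ ((S ∩ R) ∩ Sᶜ) = {}
(S ∩ ((S ∩ R) ∩ Sᶜ)) ∪ R = {2, 6, 8, 10}
Q − S = {8}
S ∪ (Q − S) = {1, 2, 3, 4, 5, 6, 7, 8, 9, 10, 11, 12, 13, 14, 15, 16, 17}
(S ∪ (Q − S)) ∪ R = {1, 2, 3, 4, 5, 6, 7, 8, 9, 10, 11, 12, 13, 14, 15, 16, 17}
Every element of {2, 6, 8, 10} is in {1, 2, 3, 4, 5, 6, 7, 8, 9, 10, 11, 12, 13, 14, 15, 16, 17}, so (S ∩ ((S ∩ R) ∩ Sᶜ)) ∪ R ⊆ (S ∪ (Q − S)) ∪ R.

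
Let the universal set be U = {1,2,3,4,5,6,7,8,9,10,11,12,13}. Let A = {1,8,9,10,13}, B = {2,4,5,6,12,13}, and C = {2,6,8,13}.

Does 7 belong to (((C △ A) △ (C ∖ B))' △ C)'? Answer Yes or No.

No

7 ∉ C and 7 ∉ A, so 7 ∉ C △ A
7 ∉ C and 7 ∉ B, so 7 ∉ C ∖ B
7 ∉ (C △ A) and 7 ∉ (C ∖ B), so 7 ∉ (C △ A) △ (C ∖ B)
7 ∈ ((C △ A) △ (C ∖ B))' since 7 ∉ ((C △ A) △ (C ∖ B))
7 ∈ ((C △ A) △ (C ∖ B))' and 7 ∉ C, so 7 ∈ ((C △ A) △ (C ∖ B))' △ C
7 ∉ (((C △ A) △ (C ∖ B))' △ C)' since 7 ∈ (((C △ A) △ (C ∖ B))' △ C)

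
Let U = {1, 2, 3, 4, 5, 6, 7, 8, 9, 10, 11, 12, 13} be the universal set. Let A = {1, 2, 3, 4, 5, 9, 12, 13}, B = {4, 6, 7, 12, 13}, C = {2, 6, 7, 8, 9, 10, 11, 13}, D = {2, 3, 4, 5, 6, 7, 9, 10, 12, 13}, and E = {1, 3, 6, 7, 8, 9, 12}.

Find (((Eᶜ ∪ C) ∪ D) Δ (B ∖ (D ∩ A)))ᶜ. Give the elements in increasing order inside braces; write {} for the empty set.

Eᶜ = {2, 4, 5, 10, 11, 13}
Eᶜ ∪ C = {2, 4, 5, 6, 7, 8, 9, 10, 11, 13}
(Eᶜ ∪ C) ∪ D = {2, 3, 4, 5, 6, 7, 8, 9, 10, 11, 12, 13}
D ∩ A = {2, 3, 4, 5, 9, 12, 13}
B ∖ (D ∩ A) = {6, 7}
((Eᶜ ∪ C) ∪ D) Δ (B ∖ (D ∩ A)) = {2, 3, 4, 5, 8, 9, 10, 11, 12, 13}
(((Eᶜ ∪ C) ∪ D) Δ (B ∖ (D ∩ A)))ᶜ = {1, 6, 7}

{1, 6, 7}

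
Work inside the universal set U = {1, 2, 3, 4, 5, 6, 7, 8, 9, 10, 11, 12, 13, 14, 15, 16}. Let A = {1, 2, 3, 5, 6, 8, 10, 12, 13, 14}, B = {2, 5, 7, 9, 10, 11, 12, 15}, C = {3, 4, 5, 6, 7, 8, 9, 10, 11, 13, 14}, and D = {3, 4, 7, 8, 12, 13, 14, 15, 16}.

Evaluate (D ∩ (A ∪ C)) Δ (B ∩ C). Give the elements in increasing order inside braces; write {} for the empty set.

A ∪ C = {1, 2, 3, 4, 5, 6, 7, 8, 9, 10, 11, 12, 13, 14}
D ∩ (A ∪ C) = {3, 4, 7, 8, 12, 13, 14}
B ∩ C = {5, 7, 9, 10, 11}
(D ∩ (A ∪ C)) Δ (B ∩ C) = {3, 4, 5, 8, 9, 10, 11, 12, 13, 14}

{3, 4, 5, 8, 9, 10, 11, 12, 13, 14}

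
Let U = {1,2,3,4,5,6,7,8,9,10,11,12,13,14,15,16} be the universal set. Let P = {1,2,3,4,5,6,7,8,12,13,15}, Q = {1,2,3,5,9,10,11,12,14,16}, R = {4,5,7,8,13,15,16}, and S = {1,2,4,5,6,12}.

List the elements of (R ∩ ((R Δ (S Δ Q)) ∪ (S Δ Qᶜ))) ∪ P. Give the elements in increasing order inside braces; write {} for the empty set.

S Δ Q = {3,4,6,9,10,11,14,16}
R Δ (S Δ Q) = {3,5,6,7,8,9,10,11,13,14,15}
Qᶜ = {4,6,7,8,13,15}
S Δ Qᶜ = {1,2,5,7,8,12,13,15}
(R Δ (S Δ Q)) ∪ (S Δ Qᶜ) = {1,2,3,5,6,7,8,9,10,11,12,13,14,15}
R ∩ ((R Δ (S Δ Q)) ∪ (S Δ Qᶜ)) = {5,7,8,13,15}
(R ∩ ((R Δ (S Δ Q)) ∪ (S Δ Qᶜ))) ∪ P = {1,2,3,4,5,6,7,8,12,13,15}

{1,2,3,4,5,6,7,8,12,13,15}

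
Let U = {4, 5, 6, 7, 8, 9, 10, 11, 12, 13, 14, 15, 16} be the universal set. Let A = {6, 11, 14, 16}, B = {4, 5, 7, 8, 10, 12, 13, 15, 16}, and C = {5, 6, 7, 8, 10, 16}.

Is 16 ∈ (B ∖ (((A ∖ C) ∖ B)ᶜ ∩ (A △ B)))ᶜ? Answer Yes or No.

16 ∈ A and 16 ∈ C, so 16 ∉ A ∖ C
16 ∉ (A ∖ C) and 16 ∈ B, so 16 ∉ (A ∖ C) ∖ B
16 ∈ ((A ∖ C) ∖ B)ᶜ since 16 ∉ ((A ∖ C) ∖ B)
16 ∈ A and 16 ∈ B, so 16 ∉ A △ B
16 ∈ ((A ∖ C) ∖ B)ᶜ and 16 ∉ (A △ B), so 16 ∉ ((A ∖ C) ∖ B)ᶜ ∩ (A △ B)
16 ∈ B and 16 ∉ (((A ∖ C) ∖ B)ᶜ ∩ (A △ B)), so 16 ∈ B ∖ (((A ∖ C) ∖ B)ᶜ ∩ (A △ B))
16 ∉ (B ∖ (((A ∖ C) ∖ B)ᶜ ∩ (A △ B)))ᶜ since 16 ∈ (B ∖ (((A ∖ C) ∖ B)ᶜ ∩ (A △ B)))

No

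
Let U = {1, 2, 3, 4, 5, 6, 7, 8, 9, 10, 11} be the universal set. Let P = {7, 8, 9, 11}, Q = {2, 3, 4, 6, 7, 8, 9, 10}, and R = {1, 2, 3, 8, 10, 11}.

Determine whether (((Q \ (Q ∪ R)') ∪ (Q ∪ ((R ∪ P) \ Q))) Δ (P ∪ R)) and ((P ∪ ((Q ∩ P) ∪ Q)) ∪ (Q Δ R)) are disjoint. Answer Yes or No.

Q ∪ R = {1, 2, 3, 4, 6, 7, 8, 9, 10, 11}
(Q ∪ R)' = {5}
Q \ (Q ∪ R)' = {2, 3, 4, 6, 7, 8, 9, 10}
R ∪ P = {1, 2, 3, 7, 8, 9, 10, 11}
(R ∪ P) \ Q = {1, 11}
Q ∪ ((R ∪ P) \ Q) = {1, 2, 3, 4, 6, 7, 8, 9, 10, 11}
(Q \ (Q ∪ R)') ∪ (Q ∪ ((R ∪ P) \ Q)) = {1, 2, 3, 4, 6, 7, 8, 9, 10, 11}
P ∪ R = {1, 2, 3, 7, 8, 9, 10, 11}
((Q \ (Q ∪ R)') ∪ (Q ∪ ((R ∪ P) \ Q))) Δ (P ∪ R) = {4, 6}
Q ∩ P = {7, 8, 9}
(Q ∩ P) ∪ Q = {2, 3, 4, 6, 7, 8, 9, 10}
P ∪ ((Q ∩ P) ∪ Q) = {2, 3, 4, 6, 7, 8, 9, 10, 11}
Q Δ R = {1, 4, 6, 7, 9, 11}
(P ∪ ((Q ∩ P) ∪ Q)) ∪ (Q Δ R) = {1, 2, 3, 4, 6, 7, 8, 9, 10, 11}
4 lies in both, so they are not disjoint.

No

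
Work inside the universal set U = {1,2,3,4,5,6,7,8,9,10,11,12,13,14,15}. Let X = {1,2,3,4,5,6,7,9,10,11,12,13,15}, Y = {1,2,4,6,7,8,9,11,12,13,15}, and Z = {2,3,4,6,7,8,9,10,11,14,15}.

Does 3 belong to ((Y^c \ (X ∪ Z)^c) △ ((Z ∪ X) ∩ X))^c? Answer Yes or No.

3 ∉ Y, so 3 ∈ Y^c
3 ∈ X and 3 ∈ Z, so 3 ∈ X ∪ Z
3 ∉ (X ∪ Z)^c since 3 ∈ (X ∪ Z)
3 ∈ Y^c and 3 ∉ (X ∪ Z)^c, so 3 ∈ Y^c \ (X ∪ Z)^c
3 ∈ Z and 3 ∈ X, so 3 ∈ Z ∪ X
3 ∈ (Z ∪ X) and 3 ∈ X, so 3 ∈ (Z ∪ X) ∩ X
3 ∈ (Y^c \ (X ∪ Z)^c) and 3 ∈ ((Z ∪ X) ∩ X), so 3 ∉ (Y^c \ (X ∪ Z)^c) △ ((Z ∪ X) ∩ X)
3 ∈ ((Y^c \ (X ∪ Z)^c) △ ((Z ∪ X) ∩ X))^c since 3 ∉ ((Y^c \ (X ∪ Z)^c) △ ((Z ∪ X) ∩ X))

Yes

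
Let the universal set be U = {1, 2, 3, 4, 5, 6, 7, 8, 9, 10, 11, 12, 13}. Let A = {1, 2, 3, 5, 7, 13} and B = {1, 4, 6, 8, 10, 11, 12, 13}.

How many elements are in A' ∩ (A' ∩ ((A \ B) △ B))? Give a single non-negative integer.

A' = {4, 6, 8, 9, 10, 11, 12}
A \ B = {2, 3, 5, 7}
(A \ B) △ B = {1, 2, 3, 4, 5, 6, 7, 8, 10, 11, 12, 13}
A' ∩ ((A \ B) △ B) = {4, 6, 8, 10, 11, 12}
A' ∩ (A' ∩ ((A \ B) △ B)) = {4, 6, 8, 10, 11, 12}
|A' ∩ (A' ∩ ((A \ B) △ B))| = 6

6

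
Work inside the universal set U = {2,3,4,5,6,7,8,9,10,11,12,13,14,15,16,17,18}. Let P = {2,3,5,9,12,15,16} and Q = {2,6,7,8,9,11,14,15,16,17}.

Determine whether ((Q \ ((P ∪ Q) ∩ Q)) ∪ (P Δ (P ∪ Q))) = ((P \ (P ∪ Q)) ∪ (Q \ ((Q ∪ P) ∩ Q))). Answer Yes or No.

P ∪ Q = {2,3,5,6,7,8,9,11,12,14,15,16,17}
(P ∪ Q) ∩ Q = {2,6,7,8,9,11,14,15,16,17}
Q \ ((P ∪ Q) ∩ Q) = {}
P Δ (P ∪ Q) = {6,7,8,11,14,17}
(Q \ ((P ∪ Q) ∩ Q)) ∪ (P Δ (P ∪ Q)) = {6,7,8,11,14,17}
P \ (P ∪ Q) = {}
Q ∪ P = {2,3,5,6,7,8,9,11,12,14,15,16,17}
(Q ∪ P) ∩ Q = {2,6,7,8,9,11,14,15,16,17}
Q \ ((Q ∪ P) ∩ Q) = {}
(P \ (P ∪ Q)) ∪ (Q \ ((Q ∪ P) ∩ Q)) = {}
6 ∈ (Q \ ((P ∪ Q) ∩ Q)) ∪ (P Δ (P ∪ Q)) but 6 ∉ (P \ (P ∪ Q)) ∪ (Q \ ((Q ∪ P) ∩ Q)), so they differ.

No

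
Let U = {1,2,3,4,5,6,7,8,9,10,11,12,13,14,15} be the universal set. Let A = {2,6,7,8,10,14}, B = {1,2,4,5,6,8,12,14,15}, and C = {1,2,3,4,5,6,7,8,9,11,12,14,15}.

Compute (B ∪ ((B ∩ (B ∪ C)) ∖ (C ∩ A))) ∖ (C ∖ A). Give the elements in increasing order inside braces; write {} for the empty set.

B ∪ C = {1,2,3,4,5,6,7,8,9,11,12,14,15}
B ∩ (B ∪ C) = {1,2,4,5,6,8,12,14,15}
C ∩ A = {2,6,7,8,14}
(B ∩ (B ∪ C)) ∖ (C ∩ A) = {1,4,5,12,15}
B ∪ ((B ∩ (B ∪ C)) ∖ (C ∩ A)) = {1,2,4,5,6,8,12,14,15}
C ∖ A = {1,3,4,5,9,11,12,15}
(B ∪ ((B ∩ (B ∪ C)) ∖ (C ∩ A))) ∖ (C ∖ A) = {2,6,8,14}

{2,6,8,14}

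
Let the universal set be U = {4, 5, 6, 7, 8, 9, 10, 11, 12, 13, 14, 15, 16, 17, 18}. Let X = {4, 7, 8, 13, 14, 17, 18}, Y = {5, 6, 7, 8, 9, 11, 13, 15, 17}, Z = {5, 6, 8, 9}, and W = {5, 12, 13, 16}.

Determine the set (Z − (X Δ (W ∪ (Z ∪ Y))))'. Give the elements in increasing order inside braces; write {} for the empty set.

Z ∪ Y = {5, 6, 7, 8, 9, 11, 13, 15, 17}
W ∪ (Z ∪ Y) = {5, 6, 7, 8, 9, 11, 12, 13, 15, 16, 17}
X Δ (W ∪ (Z ∪ Y)) = {4, 5, 6, 9, 11, 12, 14, 15, 16, 18}
Z − (X Δ (W ∪ (Z ∪ Y))) = {8}
(Z − (X Δ (W ∪ (Z ∪ Y))))' = {4, 5, 6, 7, 9, 10, 11, 12, 13, 14, 15, 16, 17, 18}

{4, 5, 6, 7, 9, 10, 11, 12, 13, 14, 15, 16, 17, 18}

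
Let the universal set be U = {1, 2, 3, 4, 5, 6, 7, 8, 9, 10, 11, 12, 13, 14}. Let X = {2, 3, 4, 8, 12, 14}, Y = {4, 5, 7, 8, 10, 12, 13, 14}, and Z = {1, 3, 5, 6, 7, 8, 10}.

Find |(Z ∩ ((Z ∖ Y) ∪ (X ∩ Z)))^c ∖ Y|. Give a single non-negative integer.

3

Z ∖ Y = {1, 3, 6}
X ∩ Z = {3, 8}
(Z ∖ Y) ∪ (X ∩ Z) = {1, 3, 6, 8}
Z ∩ ((Z ∖ Y) ∪ (X ∩ Z)) = {1, 3, 6, 8}
(Z ∩ ((Z ∖ Y) ∪ (X ∩ Z)))^c = {2, 4, 5, 7, 9, 10, 11, 12, 13, 14}
(Z ∩ ((Z ∖ Y) ∪ (X ∩ Z)))^c ∖ Y = {2, 9, 11}
|(Z ∩ ((Z ∖ Y) ∪ (X ∩ Z)))^c ∖ Y| = 3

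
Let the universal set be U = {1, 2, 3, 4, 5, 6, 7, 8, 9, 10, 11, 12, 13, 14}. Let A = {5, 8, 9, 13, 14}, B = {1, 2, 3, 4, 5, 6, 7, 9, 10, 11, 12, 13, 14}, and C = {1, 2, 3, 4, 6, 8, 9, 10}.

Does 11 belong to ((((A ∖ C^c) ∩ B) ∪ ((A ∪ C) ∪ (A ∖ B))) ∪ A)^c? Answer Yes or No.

Yes

11 ∉ C, so 11 ∈ C^c
11 ∉ A and 11 ∈ C^c, so 11 ∉ A ∖ C^c
11 ∉ (A ∖ C^c) and 11 ∈ B, so 11 ∉ (A ∖ C^c) ∩ B
11 ∉ A and 11 ∉ C, so 11 ∉ A ∪ C
11 ∉ A and 11 ∈ B, so 11 ∉ A ∖ B
11 ∉ (A ∪ C) and 11 ∉ (A ∖ B), so 11 ∉ (A ∪ C) ∪ (A ∖ B)
11 ∉ ((A ∖ C^c) ∩ B) and 11 ∉ ((A ∪ C) ∪ (A ∖ B)), so 11 ∉ ((A ∖ C^c) ∩ B) ∪ ((A ∪ C) ∪ (A ∖ B))
11 ∉ (((A ∖ C^c) ∩ B) ∪ ((A ∪ C) ∪ (A ∖ B))) and 11 ∉ A, so 11 ∉ (((A ∖ C^c) ∩ B) ∪ ((A ∪ C) ∪ (A ∖ B))) ∪ A
11 ∈ ((((A ∖ C^c) ∩ B) ∪ ((A ∪ C) ∪ (A ∖ B))) ∪ A)^c since 11 ∉ ((((A ∖ C^c) ∩ B) ∪ ((A ∪ C) ∪ (A ∖ B))) ∪ A)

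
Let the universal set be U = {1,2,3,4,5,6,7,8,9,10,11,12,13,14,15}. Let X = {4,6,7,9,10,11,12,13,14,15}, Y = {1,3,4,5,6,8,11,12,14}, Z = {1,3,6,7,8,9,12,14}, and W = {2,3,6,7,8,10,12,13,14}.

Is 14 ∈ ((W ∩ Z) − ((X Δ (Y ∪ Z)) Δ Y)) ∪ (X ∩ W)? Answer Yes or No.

Yes

14 ∈ W and 14 ∈ Z, so 14 ∈ W ∩ Z
14 ∈ Y and 14 ∈ Z, so 14 ∈ Y ∪ Z
14 ∈ X and 14 ∈ (Y ∪ Z), so 14 ∉ X Δ (Y ∪ Z)
14 ∉ (X Δ (Y ∪ Z)) and 14 ∈ Y, so 14 ∈ (X Δ (Y ∪ Z)) Δ Y
14 ∈ (W ∩ Z) and 14 ∈ ((X Δ (Y ∪ Z)) Δ Y), so 14 ∉ (W ∩ Z) − ((X Δ (Y ∪ Z)) Δ Y)
14 ∈ X and 14 ∈ W, so 14 ∈ X ∩ W
14 ∉ ((W ∩ Z) − ((X Δ (Y ∪ Z)) Δ Y)) and 14 ∈ (X ∩ W), so 14 ∈ ((W ∩ Z) − ((X Δ (Y ∪ Z)) Δ Y)) ∪ (X ∩ W)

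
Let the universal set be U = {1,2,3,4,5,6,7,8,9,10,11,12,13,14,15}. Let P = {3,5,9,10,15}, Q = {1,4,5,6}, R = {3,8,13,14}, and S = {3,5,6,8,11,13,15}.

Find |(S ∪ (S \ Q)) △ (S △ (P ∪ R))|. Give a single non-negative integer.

8

S \ Q = {3,8,11,13,15}
S ∪ (S \ Q) = {3,5,6,8,11,13,15}
P ∪ R = {3,5,8,9,10,13,14,15}
S △ (P ∪ R) = {6,9,10,11,14}
(S ∪ (S \ Q)) △ (S △ (P ∪ R)) = {3,5,8,9,10,13,14,15}
|(S ∪ (S \ Q)) △ (S △ (P ∪ R))| = 8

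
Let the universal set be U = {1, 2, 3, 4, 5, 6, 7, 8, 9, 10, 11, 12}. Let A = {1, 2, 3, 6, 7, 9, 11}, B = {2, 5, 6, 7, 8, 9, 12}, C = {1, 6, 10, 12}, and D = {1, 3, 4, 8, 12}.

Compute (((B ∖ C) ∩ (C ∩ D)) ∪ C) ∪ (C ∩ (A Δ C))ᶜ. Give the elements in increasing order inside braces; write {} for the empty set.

B ∖ C = {2, 5, 7, 8, 9}
C ∩ D = {1, 12}
(B ∖ C) ∩ (C ∩ D) = {}
((B ∖ C) ∩ (C ∩ D)) ∪ C = {1, 6, 10, 12}
A Δ C = {2, 3, 7, 9, 10, 11, 12}
C ∩ (A Δ C) = {10, 12}
(C ∩ (A Δ C))ᶜ = {1, 2, 3, 4, 5, 6, 7, 8, 9, 11}
(((B ∖ C) ∩ (C ∩ D)) ∪ C) ∪ (C ∩ (A Δ C))ᶜ = {1, 2, 3, 4, 5, 6, 7, 8, 9, 10, 11, 12}

{1, 2, 3, 4, 5, 6, 7, 8, 9, 10, 11, 12}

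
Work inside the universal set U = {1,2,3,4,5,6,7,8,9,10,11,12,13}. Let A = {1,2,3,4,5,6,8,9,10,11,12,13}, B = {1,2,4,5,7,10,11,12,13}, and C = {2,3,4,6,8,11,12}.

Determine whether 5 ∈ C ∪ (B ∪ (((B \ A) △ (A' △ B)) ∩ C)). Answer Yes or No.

5 ∈ B and 5 ∈ A, so 5 ∉ B \ A
5 ∈ A, so 5 ∉ A'
5 ∉ A' and 5 ∈ B, so 5 ∈ A' △ B
5 ∉ (B \ A) and 5 ∈ (A' △ B), so 5 ∈ (B \ A) △ (A' △ B)
5 ∈ ((B \ A) △ (A' △ B)) and 5 ∉ C, so 5 ∉ ((B \ A) △ (A' △ B)) ∩ C
5 ∈ B and 5 ∉ (((B \ A) △ (A' △ B)) ∩ C), so 5 ∈ B ∪ (((B \ A) △ (A' △ B)) ∩ C)
5 ∉ C and 5 ∈ (B ∪ (((B \ A) △ (A' △ B)) ∩ C)), so 5 ∈ C ∪ (B ∪ (((B \ A) △ (A' △ B)) ∩ C))

Yes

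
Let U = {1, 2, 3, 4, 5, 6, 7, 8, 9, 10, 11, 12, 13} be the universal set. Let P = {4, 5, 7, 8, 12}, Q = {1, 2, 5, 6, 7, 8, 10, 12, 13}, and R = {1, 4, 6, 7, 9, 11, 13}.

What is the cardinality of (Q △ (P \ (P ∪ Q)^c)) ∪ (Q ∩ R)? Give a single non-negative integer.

7

P ∪ Q = {1, 2, 4, 5, 6, 7, 8, 10, 12, 13}
(P ∪ Q)^c = {3, 9, 11}
P \ (P ∪ Q)^c = {4, 5, 7, 8, 12}
Q △ (P \ (P ∪ Q)^c) = {1, 2, 4, 6, 10, 13}
Q ∩ R = {1, 6, 7, 13}
(Q △ (P \ (P ∪ Q)^c)) ∪ (Q ∩ R) = {1, 2, 4, 6, 7, 10, 13}
|(Q △ (P \ (P ∪ Q)^c)) ∪ (Q ∩ R)| = 7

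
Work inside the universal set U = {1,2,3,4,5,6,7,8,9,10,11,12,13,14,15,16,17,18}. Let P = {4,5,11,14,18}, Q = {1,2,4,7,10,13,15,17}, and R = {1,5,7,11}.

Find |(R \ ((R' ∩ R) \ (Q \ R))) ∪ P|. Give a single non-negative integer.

R' = {2,3,4,6,8,9,10,12,13,14,15,16,17,18}
R' ∩ R = {}
Q \ R = {2,4,10,13,15,17}
(R' ∩ R) \ (Q \ R) = {}
R \ ((R' ∩ R) \ (Q \ R)) = {1,5,7,11}
(R \ ((R' ∩ R) \ (Q \ R))) ∪ P = {1,4,5,7,11,14,18}
|(R \ ((R' ∩ R) \ (Q \ R))) ∪ P| = 7

7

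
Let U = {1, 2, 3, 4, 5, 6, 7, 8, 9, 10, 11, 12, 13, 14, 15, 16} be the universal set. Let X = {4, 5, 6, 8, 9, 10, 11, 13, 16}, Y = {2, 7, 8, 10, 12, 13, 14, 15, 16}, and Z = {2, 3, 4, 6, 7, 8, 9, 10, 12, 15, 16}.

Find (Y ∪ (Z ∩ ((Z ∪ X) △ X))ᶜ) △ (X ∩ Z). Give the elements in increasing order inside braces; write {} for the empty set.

Z ∪ X = {2, 3, 4, 5, 6, 7, 8, 9, 10, 11, 12, 13, 15, 16}
(Z ∪ X) △ X = {2, 3, 7, 12, 15}
Z ∩ ((Z ∪ X) △ X) = {2, 3, 7, 12, 15}
(Z ∩ ((Z ∪ X) △ X))ᶜ = {1, 4, 5, 6, 8, 9, 10, 11, 13, 14, 16}
Y ∪ (Z ∩ ((Z ∪ X) △ X))ᶜ = {1, 2, 4, 5, 6, 7, 8, 9, 10, 11, 12, 13, 14, 15, 16}
X ∩ Z = {4, 6, 8, 9, 10, 16}
(Y ∪ (Z ∩ ((Z ∪ X) △ X))ᶜ) △ (X ∩ Z) = {1, 2, 5, 7, 11, 12, 13, 14, 15}

{1, 2, 5, 7, 11, 12, 13, 14, 15}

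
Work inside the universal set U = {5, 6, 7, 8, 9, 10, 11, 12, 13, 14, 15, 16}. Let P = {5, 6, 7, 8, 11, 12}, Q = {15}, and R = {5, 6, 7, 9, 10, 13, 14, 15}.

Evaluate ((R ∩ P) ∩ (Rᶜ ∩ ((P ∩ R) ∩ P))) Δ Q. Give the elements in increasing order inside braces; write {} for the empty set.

{15}

R ∩ P = {5, 6, 7}
Rᶜ = {8, 11, 12, 16}
P ∩ R = {5, 6, 7}
(P ∩ R) ∩ P = {5, 6, 7}
Rᶜ ∩ ((P ∩ R) ∩ P) = {}
(R ∩ P) ∩ (Rᶜ ∩ ((P ∩ R) ∩ P)) = {}
((R ∩ P) ∩ (Rᶜ ∩ ((P ∩ R) ∩ P))) Δ Q = {15}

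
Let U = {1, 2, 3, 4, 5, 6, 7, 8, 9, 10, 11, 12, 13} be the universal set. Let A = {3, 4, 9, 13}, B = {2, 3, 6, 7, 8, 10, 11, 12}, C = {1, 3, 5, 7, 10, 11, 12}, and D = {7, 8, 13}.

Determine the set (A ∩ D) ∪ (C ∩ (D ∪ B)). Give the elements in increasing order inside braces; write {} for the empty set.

{3, 7, 10, 11, 12, 13}

A ∩ D = {13}
D ∪ B = {2, 3, 6, 7, 8, 10, 11, 12, 13}
C ∩ (D ∪ B) = {3, 7, 10, 11, 12}
(A ∩ D) ∪ (C ∩ (D ∪ B)) = {3, 7, 10, 11, 12, 13}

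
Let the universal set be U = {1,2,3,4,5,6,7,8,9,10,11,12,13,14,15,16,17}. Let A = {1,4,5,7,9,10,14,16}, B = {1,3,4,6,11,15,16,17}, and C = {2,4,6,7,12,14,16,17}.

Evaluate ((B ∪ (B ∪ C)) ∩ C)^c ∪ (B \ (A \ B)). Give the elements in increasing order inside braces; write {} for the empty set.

{1,3,4,5,6,8,9,10,11,13,15,16,17}

B ∪ C = {1,2,3,4,6,7,11,12,14,15,16,17}
B ∪ (B ∪ C) = {1,2,3,4,6,7,11,12,14,15,16,17}
(B ∪ (B ∪ C)) ∩ C = {2,4,6,7,12,14,16,17}
((B ∪ (B ∪ C)) ∩ C)^c = {1,3,5,8,9,10,11,13,15}
A \ B = {5,7,9,10,14}
B \ (A \ B) = {1,3,4,6,11,15,16,17}
((B ∪ (B ∪ C)) ∩ C)^c ∪ (B \ (A \ B)) = {1,3,4,5,6,8,9,10,11,13,15,16,17}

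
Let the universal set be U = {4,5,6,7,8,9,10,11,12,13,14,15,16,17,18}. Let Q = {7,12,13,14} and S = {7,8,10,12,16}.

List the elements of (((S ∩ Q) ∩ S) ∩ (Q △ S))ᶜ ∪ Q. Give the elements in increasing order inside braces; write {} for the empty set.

S ∩ Q = {7,12}
(S ∩ Q) ∩ S = {7,12}
Q △ S = {8,10,13,14,16}
((S ∩ Q) ∩ S) ∩ (Q △ S) = {}
(((S ∩ Q) ∩ S) ∩ (Q △ S))ᶜ = {4,5,6,7,8,9,10,11,12,13,14,15,16,17,18}
(((S ∩ Q) ∩ S) ∩ (Q △ S))ᶜ ∪ Q = {4,5,6,7,8,9,10,11,12,13,14,15,16,17,18}

{4,5,6,7,8,9,10,11,12,13,14,15,16,17,18}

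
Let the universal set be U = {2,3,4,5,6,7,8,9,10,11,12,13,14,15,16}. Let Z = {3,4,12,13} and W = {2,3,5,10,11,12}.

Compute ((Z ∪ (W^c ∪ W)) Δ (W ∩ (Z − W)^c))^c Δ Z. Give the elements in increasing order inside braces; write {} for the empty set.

W^c = {4,6,7,8,9,13,14,15,16}
W^c ∪ W = {2,3,4,5,6,7,8,9,10,11,12,13,14,15,16}
Z ∪ (W^c ∪ W) = {2,3,4,5,6,7,8,9,10,11,12,13,14,15,16}
Z − W = {4,13}
(Z − W)^c = {2,3,5,6,7,8,9,10,11,12,14,15,16}
W ∩ (Z − W)^c = {2,3,5,10,11,12}
(Z ∪ (W^c ∪ W)) Δ (W ∩ (Z − W)^c) = {4,6,7,8,9,13,14,15,16}
((Z ∪ (W^c ∪ W)) Δ (W ∩ (Z − W)^c))^c = {2,3,5,10,11,12}
((Z ∪ (W^c ∪ W)) Δ (W ∩ (Z − W)^c))^c Δ Z = {2,4,5,10,11,13}

{2,4,5,10,11,13}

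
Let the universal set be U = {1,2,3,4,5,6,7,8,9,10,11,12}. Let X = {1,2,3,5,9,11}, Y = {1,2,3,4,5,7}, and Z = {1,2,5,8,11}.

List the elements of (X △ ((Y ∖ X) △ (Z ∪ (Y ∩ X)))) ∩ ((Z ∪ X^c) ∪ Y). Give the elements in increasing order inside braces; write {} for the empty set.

{4,7,8}

Y ∖ X = {4,7}
Y ∩ X = {1,2,3,5}
Z ∪ (Y ∩ X) = {1,2,3,5,8,11}
(Y ∖ X) △ (Z ∪ (Y ∩ X)) = {1,2,3,4,5,7,8,11}
X △ ((Y ∖ X) △ (Z ∪ (Y ∩ X))) = {4,7,8,9}
X^c = {4,6,7,8,10,12}
Z ∪ X^c = {1,2,4,5,6,7,8,10,11,12}
(Z ∪ X^c) ∪ Y = {1,2,3,4,5,6,7,8,10,11,12}
(X △ ((Y ∖ X) △ (Z ∪ (Y ∩ X)))) ∩ ((Z ∪ X^c) ∪ Y) = {4,7,8}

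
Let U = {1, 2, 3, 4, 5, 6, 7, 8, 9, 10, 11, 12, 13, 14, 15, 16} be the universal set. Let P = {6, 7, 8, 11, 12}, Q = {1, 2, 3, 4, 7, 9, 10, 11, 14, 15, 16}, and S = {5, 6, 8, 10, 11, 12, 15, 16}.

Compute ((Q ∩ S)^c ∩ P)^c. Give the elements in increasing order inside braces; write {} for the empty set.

{1, 2, 3, 4, 5, 9, 10, 11, 13, 14, 15, 16}

Q ∩ S = {10, 11, 15, 16}
(Q ∩ S)^c = {1, 2, 3, 4, 5, 6, 7, 8, 9, 12, 13, 14}
(Q ∩ S)^c ∩ P = {6, 7, 8, 12}
((Q ∩ S)^c ∩ P)^c = {1, 2, 3, 4, 5, 9, 10, 11, 13, 14, 15, 16}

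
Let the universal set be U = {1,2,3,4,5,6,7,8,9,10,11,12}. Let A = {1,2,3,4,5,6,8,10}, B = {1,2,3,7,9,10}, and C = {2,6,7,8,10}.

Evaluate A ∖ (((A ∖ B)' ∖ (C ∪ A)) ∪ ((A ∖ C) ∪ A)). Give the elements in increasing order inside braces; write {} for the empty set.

{}

A ∖ B = {4,5,6,8}
(A ∖ B)' = {1,2,3,7,9,10,11,12}
C ∪ A = {1,2,3,4,5,6,7,8,10}
(A ∖ B)' ∖ (C ∪ A) = {9,11,12}
A ∖ C = {1,3,4,5}
(A ∖ C) ∪ A = {1,2,3,4,5,6,8,10}
((A ∖ B)' ∖ (C ∪ A)) ∪ ((A ∖ C) ∪ A) = {1,2,3,4,5,6,8,9,10,11,12}
A ∖ (((A ∖ B)' ∖ (C ∪ A)) ∪ ((A ∖ C) ∪ A)) = {}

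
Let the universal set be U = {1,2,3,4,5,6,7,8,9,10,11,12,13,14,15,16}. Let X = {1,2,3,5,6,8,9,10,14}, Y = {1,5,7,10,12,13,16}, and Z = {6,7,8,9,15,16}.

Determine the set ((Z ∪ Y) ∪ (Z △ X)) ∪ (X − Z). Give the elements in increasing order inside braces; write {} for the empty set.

Z ∪ Y = {1,5,6,7,8,9,10,12,13,15,16}
Z △ X = {1,2,3,5,7,10,14,15,16}
(Z ∪ Y) ∪ (Z △ X) = {1,2,3,5,6,7,8,9,10,12,13,14,15,16}
X − Z = {1,2,3,5,10,14}
((Z ∪ Y) ∪ (Z △ X)) ∪ (X − Z) = {1,2,3,5,6,7,8,9,10,12,13,14,15,16}

{1,2,3,5,6,7,8,9,10,12,13,14,15,16}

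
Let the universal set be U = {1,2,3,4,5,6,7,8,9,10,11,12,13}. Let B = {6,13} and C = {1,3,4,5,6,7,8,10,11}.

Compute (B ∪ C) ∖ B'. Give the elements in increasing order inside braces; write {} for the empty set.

B ∪ C = {1,3,4,5,6,7,8,10,11,13}
B' = {1,2,3,4,5,7,8,9,10,11,12}
(B ∪ C) ∖ B' = {6,13}

{6,13}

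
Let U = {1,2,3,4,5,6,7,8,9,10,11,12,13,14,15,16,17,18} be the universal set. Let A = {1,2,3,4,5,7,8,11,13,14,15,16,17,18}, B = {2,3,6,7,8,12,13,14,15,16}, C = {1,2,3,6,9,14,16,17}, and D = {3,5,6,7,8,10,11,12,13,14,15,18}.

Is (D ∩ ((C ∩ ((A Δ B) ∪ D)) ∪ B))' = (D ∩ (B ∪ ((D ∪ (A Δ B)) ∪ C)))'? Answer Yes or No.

No

A Δ B = {1,4,5,6,11,12,17,18}
(A Δ B) ∪ D = {1,3,4,5,6,7,8,10,11,12,13,14,15,17,18}
C ∩ ((A Δ B) ∪ D) = {1,3,6,14,17}
(C ∩ ((A Δ B) ∪ D)) ∪ B = {1,2,3,6,7,8,12,13,14,15,16,17}
D ∩ ((C ∩ ((A Δ B) ∪ D)) ∪ B) = {3,6,7,8,12,13,14,15}
(D ∩ ((C ∩ ((A Δ B) ∪ D)) ∪ B))' = {1,2,4,5,9,10,11,16,17,18}
D ∪ (A Δ B) = {1,3,4,5,6,7,8,10,11,12,13,14,15,17,18}
(D ∪ (A Δ B)) ∪ C = {1,2,3,4,5,6,7,8,9,10,11,12,13,14,15,16,17,18}
B ∪ ((D ∪ (A Δ B)) ∪ C) = {1,2,3,4,5,6,7,8,9,10,11,12,13,14,15,16,17,18}
D ∩ (B ∪ ((D ∪ (A Δ B)) ∪ C)) = {3,5,6,7,8,10,11,12,13,14,15,18}
(D ∩ (B ∪ ((D ∪ (A Δ B)) ∪ C)))' = {1,2,4,9,16,17}
5 ∈ (D ∩ ((C ∩ ((A Δ B) ∪ D)) ∪ B))' but 5 ∉ (D ∩ (B ∪ ((D ∪ (A Δ B)) ∪ C)))', so they differ.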